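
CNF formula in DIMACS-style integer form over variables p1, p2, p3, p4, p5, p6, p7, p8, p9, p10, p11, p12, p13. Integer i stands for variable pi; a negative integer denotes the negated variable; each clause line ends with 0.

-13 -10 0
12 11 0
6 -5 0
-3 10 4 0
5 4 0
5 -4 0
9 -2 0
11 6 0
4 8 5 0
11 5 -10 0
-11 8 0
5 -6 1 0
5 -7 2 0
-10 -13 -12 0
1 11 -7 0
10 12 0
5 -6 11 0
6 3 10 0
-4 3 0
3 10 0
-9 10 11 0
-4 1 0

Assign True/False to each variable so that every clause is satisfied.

p1 = False, p2 = False, p3 = True, p4 = False, p5 = True, p6 = True, p7 = False, p8 = True, p9 = False, p10 = True, p11 = True, p12 = False, p13 = False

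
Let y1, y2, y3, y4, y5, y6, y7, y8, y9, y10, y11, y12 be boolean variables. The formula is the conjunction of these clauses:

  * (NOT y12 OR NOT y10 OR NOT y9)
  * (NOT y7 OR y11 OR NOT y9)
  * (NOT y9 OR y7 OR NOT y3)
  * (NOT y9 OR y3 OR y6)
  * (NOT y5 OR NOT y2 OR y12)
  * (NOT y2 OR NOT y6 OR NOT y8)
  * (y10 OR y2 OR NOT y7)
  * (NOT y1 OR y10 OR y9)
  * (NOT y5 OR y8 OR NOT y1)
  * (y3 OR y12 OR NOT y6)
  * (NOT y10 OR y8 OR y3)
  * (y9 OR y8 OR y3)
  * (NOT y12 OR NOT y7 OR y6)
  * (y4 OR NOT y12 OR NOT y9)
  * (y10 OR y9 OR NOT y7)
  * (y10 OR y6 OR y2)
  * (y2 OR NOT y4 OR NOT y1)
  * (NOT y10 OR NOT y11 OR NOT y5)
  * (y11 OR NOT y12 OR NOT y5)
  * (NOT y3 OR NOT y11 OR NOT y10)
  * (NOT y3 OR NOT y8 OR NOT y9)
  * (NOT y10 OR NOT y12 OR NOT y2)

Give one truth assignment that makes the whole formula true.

y1=False, y2=False, y3=False, y4=True, y5=True, y6=True, y7=False, y8=False, y9=True, y10=False, y11=True, y12=True

Check each clause:
  1. (NOT y9 OR NOT y10 OR NOT y12) — NOT y10 is true.
  2. (y11 OR NOT y9 OR NOT y7) — NOT y7 is true.
  3. (NOT y3 OR NOT y9 OR y7) — NOT y3 is true.
  4. (y3 OR NOT y9 OR y6) — y6 is true.
  5. (NOT y5 OR y12 OR NOT y2) — y12 is true.
  6. (NOT y8 OR NOT y6 OR NOT y2) — NOT y8 is true.
  7. (NOT y7 OR y2 OR y10) — NOT y7 is true.
  8. (y9 OR y10 OR NOT y1) — y9 is true.
  9. (NOT y1 OR y8 OR NOT y5) — NOT y1 is true.
  10. (y3 OR y12 OR NOT y6) — y12 is true.
  11. (NOT y10 OR y3 OR y8) — NOT y10 is true.
  12. (y9 OR y8 OR y3) — y9 is true.
  13. (y6 OR NOT y12 OR NOT y7) — NOT y7 is true.
  14. (y4 OR NOT y12 OR NOT y9) — y4 is true.
  15. (NOT y7 OR y9 OR y10) — y9 is true.
  16. (y10 OR y6 OR y2) — y6 is true.
  17. (NOT y4 OR NOT y1 OR y2) — NOT y1 is true.
  18. (NOT y5 OR NOT y10 OR NOT y11) — NOT y10 is true.
  19. (y11 OR NOT y5 OR NOT y12) — y11 is true.
  20. (NOT y3 OR NOT y11 OR NOT y10) — NOT y3 is true.
  21. (NOT y3 OR NOT y9 OR NOT y8) — NOT y8 is true.
  22. (NOT y12 OR NOT y10 OR NOT y2) — NOT y2 is true.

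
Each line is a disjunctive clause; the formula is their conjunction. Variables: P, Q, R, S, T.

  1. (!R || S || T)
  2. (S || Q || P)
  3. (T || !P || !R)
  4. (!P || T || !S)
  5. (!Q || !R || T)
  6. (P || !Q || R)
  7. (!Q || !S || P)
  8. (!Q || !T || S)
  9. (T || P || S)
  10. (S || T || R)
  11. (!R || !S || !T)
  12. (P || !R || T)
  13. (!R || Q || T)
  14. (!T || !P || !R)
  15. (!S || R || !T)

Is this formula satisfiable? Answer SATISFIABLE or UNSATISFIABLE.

SATISFIABLE

Set P = True and propagate.
Try Q = False.
Try R = False.
For the remaining variables, S = False, T = True works.
So P=T  Q=F  R=F  S=F  T=T is a satisfying assignment.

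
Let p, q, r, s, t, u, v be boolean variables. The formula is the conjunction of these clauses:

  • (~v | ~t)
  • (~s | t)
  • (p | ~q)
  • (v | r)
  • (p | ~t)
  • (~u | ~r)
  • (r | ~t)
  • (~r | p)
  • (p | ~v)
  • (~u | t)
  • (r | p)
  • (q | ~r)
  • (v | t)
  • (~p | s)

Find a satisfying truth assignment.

p=T, q=T, r=T, s=T, t=T, u=F, v=F

Pure literal: u appears only negated; assign u = False.
Branch on p: take p = True.
  then s is forced to True.
  then t is forced to True.
  then v is forced to False.
  then r is forced to True.
  then q is forced to True.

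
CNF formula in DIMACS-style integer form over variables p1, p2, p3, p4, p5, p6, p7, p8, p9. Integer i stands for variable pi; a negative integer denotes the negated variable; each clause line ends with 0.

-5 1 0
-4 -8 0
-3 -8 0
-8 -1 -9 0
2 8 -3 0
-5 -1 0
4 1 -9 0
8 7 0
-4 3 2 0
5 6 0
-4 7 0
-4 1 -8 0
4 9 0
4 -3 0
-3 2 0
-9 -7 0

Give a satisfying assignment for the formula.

p1 = 0, p2 = 1, p3 = 0, p4 = 1, p5 = 0, p6 = 1, p7 = 1, p8 = 0, p9 = 0

Check each clause:
  1. (¬p5 ∨ p1) — ¬p5 is true.
  2. (¬p4 ∨ ¬p8) — ¬p8 is true.
  3. (¬p3 ∨ ¬p8) — ¬p8 is true.
  4. (¬p1 ∨ ¬p9 ∨ ¬p8) — ¬p8 is true.
  5. (¬p3 ∨ p8 ∨ p2) — p2 is true.
  6. (¬p5 ∨ ¬p1) — ¬p5 is true.
  7. (p4 ∨ p1 ∨ ¬p9) — p4 is true.
  8. (p7 ∨ p8) — p7 is true.
  9. (p3 ∨ ¬p4 ∨ p2) — p2 is true.
  10. (p6 ∨ p5) — p6 is true.
  11. (¬p4 ∨ p7) — p7 is true.
  12. (¬p4 ∨ ¬p8 ∨ p1) — ¬p8 is true.
  13. (p4 ∨ p9) — p4 is true.
  14. (p4 ∨ ¬p3) — p4 is true.
  15. (p2 ∨ ¬p3) — p2 is true.
  16. (¬p7 ∨ ¬p9) — ¬p9 is true.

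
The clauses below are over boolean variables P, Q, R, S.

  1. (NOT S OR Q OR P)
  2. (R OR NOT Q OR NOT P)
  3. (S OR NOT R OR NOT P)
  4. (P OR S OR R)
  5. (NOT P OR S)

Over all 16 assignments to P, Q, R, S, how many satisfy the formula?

Satisfying assignments:
  P=F Q=F R=T S=F
  P=F Q=T R=F S=T
  P=F Q=T R=T S=F
  P=F Q=T R=T S=T
  P=T Q=F R=F S=T
  P=T Q=F R=T S=T
  P=T Q=T R=T S=T
That's 7 in total.

7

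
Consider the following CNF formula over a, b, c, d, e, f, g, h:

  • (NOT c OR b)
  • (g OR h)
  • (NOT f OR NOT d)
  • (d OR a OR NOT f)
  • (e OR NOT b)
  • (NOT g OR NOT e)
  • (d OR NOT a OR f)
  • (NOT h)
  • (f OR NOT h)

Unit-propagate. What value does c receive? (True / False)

False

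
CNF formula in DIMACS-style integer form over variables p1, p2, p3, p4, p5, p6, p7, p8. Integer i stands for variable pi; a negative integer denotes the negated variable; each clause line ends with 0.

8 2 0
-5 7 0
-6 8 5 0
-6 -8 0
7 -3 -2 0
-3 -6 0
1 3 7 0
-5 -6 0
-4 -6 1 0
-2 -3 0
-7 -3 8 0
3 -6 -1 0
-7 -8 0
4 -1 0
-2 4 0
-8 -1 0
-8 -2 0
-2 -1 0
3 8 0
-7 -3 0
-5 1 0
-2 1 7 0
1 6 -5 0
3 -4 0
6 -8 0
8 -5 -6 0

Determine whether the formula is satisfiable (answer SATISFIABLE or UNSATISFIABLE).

UNSATISFIABLE

p8 = True:
  propagation gives p6=False; an empty clause results — contradiction.
p8 = False:
  propagation gives p2=True, p3=False; an empty clause results — contradiction.
Every branch closes, so no satisfying assignment exists.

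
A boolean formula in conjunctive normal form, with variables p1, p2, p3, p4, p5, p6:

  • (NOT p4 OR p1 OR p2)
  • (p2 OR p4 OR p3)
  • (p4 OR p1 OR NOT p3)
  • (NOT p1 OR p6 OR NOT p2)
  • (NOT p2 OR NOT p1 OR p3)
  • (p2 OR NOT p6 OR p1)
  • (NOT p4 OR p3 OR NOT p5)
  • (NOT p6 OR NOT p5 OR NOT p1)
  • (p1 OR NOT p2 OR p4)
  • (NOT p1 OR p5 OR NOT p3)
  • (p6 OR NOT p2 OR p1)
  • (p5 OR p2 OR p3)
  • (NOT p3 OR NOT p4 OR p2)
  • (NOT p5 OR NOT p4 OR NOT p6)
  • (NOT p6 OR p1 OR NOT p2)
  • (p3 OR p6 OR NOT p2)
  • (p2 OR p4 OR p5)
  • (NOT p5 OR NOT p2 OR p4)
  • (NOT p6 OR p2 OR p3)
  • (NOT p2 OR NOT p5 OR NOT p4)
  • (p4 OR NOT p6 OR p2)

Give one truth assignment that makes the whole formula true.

p1=T  p2=F  p3=T  p4=F  p5=T  p6=F

Check each clause:
  1. (p1 OR NOT p4 OR p2) — p1 is true.
  2. (p3 OR p4 OR p2) — p3 is true.
  3. (p4 OR p1 OR NOT p3) — p1 is true.
  4. (NOT p2 OR NOT p1 OR p6) — NOT p2 is true.
  5. (p3 OR NOT p2 OR NOT p1) — p3 is true.
  6. (p2 OR NOT p6 OR p1) — p1 is true.
  7. (p3 OR NOT p4 OR NOT p5) — p3 is true.
  8. (NOT p1 OR NOT p5 OR NOT p6) — NOT p6 is true.
  9. (NOT p2 OR p4 OR p1) — p1 is true.
  10. (p5 OR NOT p1 OR NOT p3) — p5 is true.
  11. (NOT p2 OR p1 OR p6) — p1 is true.
  12. (p3 OR p5 OR p2) — p3 is true.
  13. (p2 OR NOT p3 OR NOT p4) — NOT p4 is true.
  14. (NOT p4 OR NOT p6 OR NOT p5) — NOT p6 is true.
  15. (p1 OR NOT p6 OR NOT p2) — p1 is true.
  16. (NOT p2 OR p6 OR p3) — p3 is true.
  17. (p2 OR p5 OR p4) — p5 is true.
  18. (NOT p5 OR NOT p2 OR p4) — NOT p2 is true.
  19. (p3 OR NOT p6 OR p2) — NOT p6 is true.
  20. (NOT p2 OR NOT p4 OR NOT p5) — NOT p4 is true.
  21. (p4 OR p2 OR NOT p6) — NOT p6 is true.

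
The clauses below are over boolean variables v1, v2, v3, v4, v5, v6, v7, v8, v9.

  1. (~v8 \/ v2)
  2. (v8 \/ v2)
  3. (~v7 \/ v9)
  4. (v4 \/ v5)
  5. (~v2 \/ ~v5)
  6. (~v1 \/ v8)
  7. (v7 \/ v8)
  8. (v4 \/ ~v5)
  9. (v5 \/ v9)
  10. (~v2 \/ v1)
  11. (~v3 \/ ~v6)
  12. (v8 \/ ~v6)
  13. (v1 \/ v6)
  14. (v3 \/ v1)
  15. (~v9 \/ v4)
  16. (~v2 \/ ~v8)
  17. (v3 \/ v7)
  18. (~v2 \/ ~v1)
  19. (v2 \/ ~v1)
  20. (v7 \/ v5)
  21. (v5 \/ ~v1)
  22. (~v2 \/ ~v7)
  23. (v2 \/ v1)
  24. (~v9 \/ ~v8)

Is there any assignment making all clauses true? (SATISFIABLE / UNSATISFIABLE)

UNSATISFIABLE

v2 = True:
  propagation gives v5=False, v4=True, v9=True, v1=True; an empty clause results — contradiction.
v2 = False:
  propagation gives v8=False; an empty clause results — contradiction.
Every branch closes, so no satisfying assignment exists.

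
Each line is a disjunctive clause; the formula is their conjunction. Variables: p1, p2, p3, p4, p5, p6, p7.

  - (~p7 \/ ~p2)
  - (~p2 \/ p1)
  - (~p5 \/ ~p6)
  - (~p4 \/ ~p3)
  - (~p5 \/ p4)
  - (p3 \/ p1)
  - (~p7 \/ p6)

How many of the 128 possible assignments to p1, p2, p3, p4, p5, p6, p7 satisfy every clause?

Case analysis on p1 and p2:
  p1=1, p2=1: 7 of the 32 assignments to (p3,p4,p5,p6,p7) work.
  p1=1, p2=0: 10 of the 32 assignments to (p3,p4,p5,p6,p7) work.
  p1=0, p2=1: a clause becomes empty — 0.
  p1=0, p2=0: remaining (p3,p4,p5,p6,p7) ∈ {(1,0,0,0,0); (1,0,0,1,0); (1,0,0,1,1)} — 3.
Total: 7 + 10 + 0 + 3 = 20.

20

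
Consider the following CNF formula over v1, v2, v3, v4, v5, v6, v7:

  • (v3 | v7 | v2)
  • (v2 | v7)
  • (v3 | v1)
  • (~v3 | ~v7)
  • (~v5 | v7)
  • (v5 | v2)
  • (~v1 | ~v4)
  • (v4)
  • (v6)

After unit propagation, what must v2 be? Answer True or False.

True

(v4) stands alone — v4 = True.
(~v1 | ~v4): since v4 = True, the clause reduces to (~v1). v1 = False.
(v1 | v3): since v1 = False, the clause reduces to (v3). v3 = True.
From (~v7 | ~v3) and v3 = True: v7 = False.
(v2 | v7) with v7 = False leaves only v2, so v2 = True.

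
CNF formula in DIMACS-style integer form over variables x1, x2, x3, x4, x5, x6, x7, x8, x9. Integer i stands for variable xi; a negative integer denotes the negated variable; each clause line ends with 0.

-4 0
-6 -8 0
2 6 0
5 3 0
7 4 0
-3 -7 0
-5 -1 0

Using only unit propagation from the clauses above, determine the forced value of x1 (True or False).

False

(~x4) is a unit clause: x4 = False.
(x4 \/ x7) with x4 = False leaves only x7, so x7 = True.
From (~x7 \/ ~x3) and x7 = True: x3 = False.
(x3 \/ x5) with x3 = False leaves only x5, so x5 = True.
From (~x5 \/ ~x1) and x5 = True: x1 = False.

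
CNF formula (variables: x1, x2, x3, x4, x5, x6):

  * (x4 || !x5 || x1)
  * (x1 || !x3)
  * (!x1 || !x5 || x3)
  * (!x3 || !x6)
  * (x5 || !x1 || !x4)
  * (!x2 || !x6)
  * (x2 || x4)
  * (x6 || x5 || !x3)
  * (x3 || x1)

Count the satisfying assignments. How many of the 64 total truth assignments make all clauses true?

4

Satisfying assignments:
  x1=1 x2=0 x3=1 x4=1 x5=1 x6=0
  x1=1 x2=1 x3=0 x4=0 x5=0 x6=0
  x1=1 x2=1 x3=1 x4=0 x5=1 x6=0
  x1=1 x2=1 x3=1 x4=1 x5=1 x6=0
Count: 4.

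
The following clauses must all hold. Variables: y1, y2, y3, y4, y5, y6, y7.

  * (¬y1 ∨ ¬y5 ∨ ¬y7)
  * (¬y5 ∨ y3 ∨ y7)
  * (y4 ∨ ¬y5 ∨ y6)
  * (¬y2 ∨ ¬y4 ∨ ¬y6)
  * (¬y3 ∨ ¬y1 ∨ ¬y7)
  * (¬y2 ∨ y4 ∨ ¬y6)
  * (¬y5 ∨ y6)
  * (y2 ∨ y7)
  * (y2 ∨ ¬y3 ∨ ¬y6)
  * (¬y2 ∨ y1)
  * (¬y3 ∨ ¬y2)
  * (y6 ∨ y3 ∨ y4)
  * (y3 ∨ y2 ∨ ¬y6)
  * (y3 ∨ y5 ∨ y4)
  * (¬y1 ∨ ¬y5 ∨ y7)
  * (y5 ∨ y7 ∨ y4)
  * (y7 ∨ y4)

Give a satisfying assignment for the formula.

y1=F, y2=F, y3=F, y4=T, y5=F, y6=F, y7=T

Try y1 = False.
  then y2 is forced to False.
  then y7 is forced to True.
Branch on y3: take y3 = False.
  then y6 is forced to False.
  then y5 is forced to False.
  then y4 is forced to True.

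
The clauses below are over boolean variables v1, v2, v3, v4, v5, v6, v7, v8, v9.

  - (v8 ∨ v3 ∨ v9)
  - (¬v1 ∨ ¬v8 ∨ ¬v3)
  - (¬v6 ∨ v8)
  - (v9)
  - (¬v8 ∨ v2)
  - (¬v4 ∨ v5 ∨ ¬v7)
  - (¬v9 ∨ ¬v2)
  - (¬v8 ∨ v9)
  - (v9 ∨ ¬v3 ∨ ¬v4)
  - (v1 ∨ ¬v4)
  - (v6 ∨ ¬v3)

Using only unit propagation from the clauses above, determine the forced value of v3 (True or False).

False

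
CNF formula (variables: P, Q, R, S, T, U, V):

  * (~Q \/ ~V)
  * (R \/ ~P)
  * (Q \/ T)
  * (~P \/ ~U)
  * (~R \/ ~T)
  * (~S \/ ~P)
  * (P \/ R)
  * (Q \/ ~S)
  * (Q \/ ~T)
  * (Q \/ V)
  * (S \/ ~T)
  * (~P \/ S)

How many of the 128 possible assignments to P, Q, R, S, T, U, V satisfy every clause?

Satisfying assignments:
  P=0 Q=1 R=1 S=0 T=0 U=0 V=0
  P=0 Q=1 R=1 S=0 T=0 U=1 V=0
  P=0 Q=1 R=1 S=1 T=0 U=0 V=0
  P=0 Q=1 R=1 S=1 T=0 U=1 V=0
Count: 4.

4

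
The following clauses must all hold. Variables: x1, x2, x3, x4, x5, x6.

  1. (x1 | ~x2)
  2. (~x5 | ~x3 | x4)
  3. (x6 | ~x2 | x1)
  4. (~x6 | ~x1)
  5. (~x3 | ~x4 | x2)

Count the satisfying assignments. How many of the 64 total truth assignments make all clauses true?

22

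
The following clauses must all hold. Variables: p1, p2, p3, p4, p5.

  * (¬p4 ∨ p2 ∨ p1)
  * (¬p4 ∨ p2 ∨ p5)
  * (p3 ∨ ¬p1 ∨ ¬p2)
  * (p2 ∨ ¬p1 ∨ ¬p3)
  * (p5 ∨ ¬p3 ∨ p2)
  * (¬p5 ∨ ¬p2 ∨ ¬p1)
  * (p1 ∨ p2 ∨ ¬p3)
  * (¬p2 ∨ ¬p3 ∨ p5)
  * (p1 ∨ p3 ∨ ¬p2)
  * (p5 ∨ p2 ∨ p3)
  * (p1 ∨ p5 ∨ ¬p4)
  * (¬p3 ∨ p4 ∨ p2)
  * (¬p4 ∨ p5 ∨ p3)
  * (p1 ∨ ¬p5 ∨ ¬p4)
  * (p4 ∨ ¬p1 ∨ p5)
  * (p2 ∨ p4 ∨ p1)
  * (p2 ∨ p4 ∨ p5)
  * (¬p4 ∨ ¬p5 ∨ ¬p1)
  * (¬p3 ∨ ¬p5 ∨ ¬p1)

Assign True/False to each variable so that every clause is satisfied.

p1=True, p2=False, p3=False, p4=False, p5=True

Set p1 = True and propagate.
For the remaining variables, p2 = False, p3 = False, p4 = False, p5 = True works.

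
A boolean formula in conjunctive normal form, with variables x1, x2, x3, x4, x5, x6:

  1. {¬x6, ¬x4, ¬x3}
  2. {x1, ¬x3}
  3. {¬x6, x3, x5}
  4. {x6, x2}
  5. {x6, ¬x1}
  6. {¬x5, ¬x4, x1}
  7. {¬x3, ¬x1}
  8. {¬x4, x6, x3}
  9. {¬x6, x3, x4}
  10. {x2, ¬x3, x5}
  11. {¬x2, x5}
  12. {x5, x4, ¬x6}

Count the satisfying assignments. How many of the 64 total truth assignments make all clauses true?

3

Satisfying assignments:
  x1=0 x2=1 x3=0 x4=0 x5=1 x6=0
  x1=1 x2=0 x3=0 x4=1 x5=1 x6=1
  x1=1 x2=1 x3=0 x4=1 x5=1 x6=1
That's 3 in total.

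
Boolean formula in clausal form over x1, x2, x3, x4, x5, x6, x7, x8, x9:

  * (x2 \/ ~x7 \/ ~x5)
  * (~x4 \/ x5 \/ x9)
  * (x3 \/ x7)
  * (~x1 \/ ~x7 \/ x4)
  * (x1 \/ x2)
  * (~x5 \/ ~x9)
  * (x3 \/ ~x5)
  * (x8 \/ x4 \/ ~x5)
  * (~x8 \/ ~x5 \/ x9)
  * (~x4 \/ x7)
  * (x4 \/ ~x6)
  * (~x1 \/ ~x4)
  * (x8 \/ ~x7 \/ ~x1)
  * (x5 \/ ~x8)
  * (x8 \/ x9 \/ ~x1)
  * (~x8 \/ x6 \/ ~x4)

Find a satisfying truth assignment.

x1 = False, x2 = True, x3 = False, x4 = False, x5 = False, x6 = False, x7 = True, x8 = False, x9 = True

Pure literal: x2 appears only positively; assign x2 = True.
Branch on x1: take x1 = False.
Try x3 = False.
  then x7 is forced to True.
  then x5 is forced to False.
  then x8 is forced to False.
Branch on x4: take x4 = False.
  then x6 is forced to False.
x9 is now unconstrained; take x9 = True.
Every clause has at least one true literal under this assignment.
Check each clause:
  1. (x2 \/ ~x7 \/ ~x5) — x2 is true.
  2. (~x4 \/ x5 \/ x9) — x9 is true.
  3. (x7 \/ x3) — x7 is true.
  4. (~x1 \/ ~x7 \/ x4) — ~x1 is true.
  5. (x1 \/ x2) — x2 is true.
  6. (~x5 \/ ~x9) — ~x5 is true.
  7. (~x5 \/ x3) — ~x5 is true.
  8. (x8 \/ x4 \/ ~x5) — ~x5 is true.
  9. (~x5 \/ ~x8 \/ x9) — ~x8 is true.
  10. (~x4 \/ x7) — ~x4 is true.
  11. (x4 \/ ~x6) — ~x6 is true.
  12. (~x4 \/ ~x1) — ~x4 is true.
  13. (~x7 \/ ~x1 \/ x8) — ~x1 is true.
  14. (x5 \/ ~x8) — ~x8 is true.
  15. (~x1 \/ x9 \/ x8) — x9 is true.
  16. (~x8 \/ ~x4 \/ x6) — ~x8 is true.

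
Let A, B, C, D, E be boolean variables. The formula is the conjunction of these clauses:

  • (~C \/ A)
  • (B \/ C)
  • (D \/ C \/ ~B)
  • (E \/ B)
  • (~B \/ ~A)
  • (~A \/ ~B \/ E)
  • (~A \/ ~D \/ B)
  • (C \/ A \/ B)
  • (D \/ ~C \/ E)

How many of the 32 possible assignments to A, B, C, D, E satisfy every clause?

The models are:
  A=0 B=1 C=0 D=1 E=0
  A=0 B=1 C=0 D=1 E=1
  A=1 B=0 C=1 D=0 E=1
Count: 3.

3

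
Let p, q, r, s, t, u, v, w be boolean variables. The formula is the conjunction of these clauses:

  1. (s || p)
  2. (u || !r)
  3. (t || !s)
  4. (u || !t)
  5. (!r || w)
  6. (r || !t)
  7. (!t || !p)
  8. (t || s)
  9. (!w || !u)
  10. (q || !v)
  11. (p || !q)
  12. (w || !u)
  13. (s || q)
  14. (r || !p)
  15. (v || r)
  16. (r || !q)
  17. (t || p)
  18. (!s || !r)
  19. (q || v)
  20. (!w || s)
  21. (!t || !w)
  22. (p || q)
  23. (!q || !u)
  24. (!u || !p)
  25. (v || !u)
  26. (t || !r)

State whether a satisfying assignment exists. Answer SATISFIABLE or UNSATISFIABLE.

r = True:
  propagation gives u=True, w=True; an empty clause results — contradiction.
r = False:
  propagation gives t=False, s=False; an empty clause results — contradiction.
Every branch closes, so no satisfying assignment exists.

UNSATISFIABLE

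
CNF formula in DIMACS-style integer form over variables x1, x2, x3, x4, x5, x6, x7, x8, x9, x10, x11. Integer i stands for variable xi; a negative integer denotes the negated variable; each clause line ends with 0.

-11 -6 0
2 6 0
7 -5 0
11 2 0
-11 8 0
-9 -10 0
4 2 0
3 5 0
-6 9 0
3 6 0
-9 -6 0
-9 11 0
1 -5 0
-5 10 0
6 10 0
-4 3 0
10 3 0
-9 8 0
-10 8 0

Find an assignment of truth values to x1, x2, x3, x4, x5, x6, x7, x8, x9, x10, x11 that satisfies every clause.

x1=T, x2=T, x3=T, x4=F, x5=F, x6=F, x7=F, x8=T, x9=F, x10=T, x11=T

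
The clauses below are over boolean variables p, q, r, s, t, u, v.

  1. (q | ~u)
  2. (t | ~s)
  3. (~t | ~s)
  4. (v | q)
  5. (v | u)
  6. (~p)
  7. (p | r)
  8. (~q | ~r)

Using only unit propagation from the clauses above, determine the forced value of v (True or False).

Unit clause (~p) sets p = False.
From (r | p) and p = False: r = True.
(~q | ~r): since r = True, the clause reduces to (~q). q = False.
(q | ~u) with q = False leaves only ~u, so u = False.
(v | q): since q = False, the clause reduces to (v). v = True.

True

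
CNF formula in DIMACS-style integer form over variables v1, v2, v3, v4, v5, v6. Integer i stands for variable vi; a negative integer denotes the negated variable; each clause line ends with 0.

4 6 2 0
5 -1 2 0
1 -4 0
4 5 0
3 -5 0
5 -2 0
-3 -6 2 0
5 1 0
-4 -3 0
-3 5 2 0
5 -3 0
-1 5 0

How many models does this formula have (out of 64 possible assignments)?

4

The models are:
  v1=0 v2=1 v3=1 v4=0 v5=1 v6=0
  v1=0 v2=1 v3=1 v4=0 v5=1 v6=1
  v1=1 v2=1 v3=1 v4=0 v5=1 v6=0
  v1=1 v2=1 v3=1 v4=0 v5=1 v6=1
Count: 4.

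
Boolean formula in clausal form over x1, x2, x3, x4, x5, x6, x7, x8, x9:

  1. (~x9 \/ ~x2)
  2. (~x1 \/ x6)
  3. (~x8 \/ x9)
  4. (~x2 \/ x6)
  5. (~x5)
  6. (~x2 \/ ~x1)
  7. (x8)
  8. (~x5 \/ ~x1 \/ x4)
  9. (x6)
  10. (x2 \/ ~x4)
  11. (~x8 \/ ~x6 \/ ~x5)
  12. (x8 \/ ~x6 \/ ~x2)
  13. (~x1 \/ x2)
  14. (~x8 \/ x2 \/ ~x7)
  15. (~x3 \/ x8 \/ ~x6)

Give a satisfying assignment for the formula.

x1=False  x2=False  x3=False  x4=False  x5=False  x6=True  x7=False  x8=True  x9=True

The clause (~x5) is unit: x5 must be False.
The clause (x8) is unit: x8 must be True.
Unit propagation: (x9) forces x9 = True.
The clause (~x2) is unit: x2 must be False.
(x6) is a unit clause, so x6 = True.
Unit propagation: (~x4) forces x4 = False.
Unit propagation: (~x1) forces x1 = False.
(~x7) is a unit clause, so x7 = False.
x3 is now unconstrained; take x3 = False.
Every clause has at least one true literal under this assignment.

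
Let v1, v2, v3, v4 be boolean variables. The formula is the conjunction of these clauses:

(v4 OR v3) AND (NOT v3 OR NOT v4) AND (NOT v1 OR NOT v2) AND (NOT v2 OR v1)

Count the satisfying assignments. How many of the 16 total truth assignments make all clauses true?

4

The models are:
  v1=F v2=F v3=F v4=T
  v1=F v2=F v3=T v4=F
  v1=T v2=F v3=F v4=T
  v1=T v2=F v3=T v4=F
That's 4 in total.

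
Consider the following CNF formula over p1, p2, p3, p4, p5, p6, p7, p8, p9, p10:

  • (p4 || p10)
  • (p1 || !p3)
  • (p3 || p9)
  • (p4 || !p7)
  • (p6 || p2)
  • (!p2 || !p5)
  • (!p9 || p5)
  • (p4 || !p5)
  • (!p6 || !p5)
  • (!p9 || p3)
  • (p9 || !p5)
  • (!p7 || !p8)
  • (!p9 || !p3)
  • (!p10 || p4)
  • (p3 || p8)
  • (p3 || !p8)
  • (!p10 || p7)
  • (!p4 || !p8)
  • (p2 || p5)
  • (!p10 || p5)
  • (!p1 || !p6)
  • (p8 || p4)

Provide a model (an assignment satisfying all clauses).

Branch on p1: take p1 = True.
  then p6 is forced to False.
  then p2 is forced to True.
  then p5 is forced to False.
  then p9 is forced to False.
  then p3 is forced to True.
  then p10 is forced to False.
  then p4 is forced to True.
  then p8 is forced to False.
p7 is now unconstrained; take p7 = True.
Every clause has at least one true literal under this assignment.

p1=T, p2=T, p3=T, p4=T, p5=F, p6=F, p7=T, p8=F, p9=F, p10=F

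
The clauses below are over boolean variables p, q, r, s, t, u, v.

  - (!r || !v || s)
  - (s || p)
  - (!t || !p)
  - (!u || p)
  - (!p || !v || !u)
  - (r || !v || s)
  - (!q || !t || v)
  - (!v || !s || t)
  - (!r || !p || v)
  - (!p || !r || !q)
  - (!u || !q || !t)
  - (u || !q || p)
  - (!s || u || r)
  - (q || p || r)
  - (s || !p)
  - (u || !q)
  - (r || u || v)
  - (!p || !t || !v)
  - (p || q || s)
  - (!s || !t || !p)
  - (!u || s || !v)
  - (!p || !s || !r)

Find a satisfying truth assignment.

p = True, q = True, r = False, s = True, t = False, u = True, v = False

Set p = True and propagate.
  then t is forced to False.
  then s is forced to True.
  then v is forced to False.
  then r is forced to False.
  then u is forced to True.
q is now unconstrained; take q = True.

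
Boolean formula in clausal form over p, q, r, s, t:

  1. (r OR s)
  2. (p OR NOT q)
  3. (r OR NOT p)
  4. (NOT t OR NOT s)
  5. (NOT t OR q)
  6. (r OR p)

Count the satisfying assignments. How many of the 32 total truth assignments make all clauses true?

7

The models are:
  p=F q=F r=T s=F t=F
  p=F q=F r=T s=T t=F
  p=T q=F r=T s=F t=F
  p=T q=F r=T s=T t=F
  p=T q=T r=T s=F t=F
  p=T q=T r=T s=F t=T
  p=T q=T r=T s=T t=F
That's 7 in total.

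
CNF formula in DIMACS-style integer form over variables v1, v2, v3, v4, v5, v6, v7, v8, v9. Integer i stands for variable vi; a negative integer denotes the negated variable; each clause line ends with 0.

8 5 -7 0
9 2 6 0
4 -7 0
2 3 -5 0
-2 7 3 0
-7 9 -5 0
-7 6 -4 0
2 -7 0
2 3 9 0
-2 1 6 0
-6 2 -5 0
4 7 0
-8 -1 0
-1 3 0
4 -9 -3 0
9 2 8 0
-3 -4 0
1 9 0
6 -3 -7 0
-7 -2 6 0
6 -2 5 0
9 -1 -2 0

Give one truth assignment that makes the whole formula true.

v1=F, v2=T, v3=F, v4=T, v5=T, v6=T, v7=T, v8=T, v9=T

Check each clause:
  1. (~v7 \/ v8 \/ v5) — v8 is true.
  2. (v2 \/ v6 \/ v9) — v9 is true.
  3. (v4 \/ ~v7) — v4 is true.
  4. (v3 \/ ~v5 \/ v2) — v2 is true.
  5. (v3 \/ v7 \/ ~v2) — v7 is true.
  6. (v9 \/ ~v7 \/ ~v5) — v9 is true.
  7. (v6 \/ ~v7 \/ ~v4) — v6 is true.
  8. (v2 \/ ~v7) — v2 is true.
  9. (v3 \/ v9 \/ v2) — v9 is true.
  10. (v6 \/ v1 \/ ~v2) — v6 is true.
  11. (~v5 \/ ~v6 \/ v2) — v2 is true.
  12. (v7 \/ v4) — v4 is true.
  13. (~v8 \/ ~v1) — ~v1 is true.
  14. (~v1 \/ v3) — ~v1 is true.
  15. (~v9 \/ v4 \/ ~v3) — v4 is true.
  16. (v8 \/ v2 \/ v9) — v8 is true.
  17. (~v4 \/ ~v3) — ~v3 is true.
  18. (v9 \/ v1) — v9 is true.
  19. (~v3 \/ ~v7 \/ v6) — ~v3 is true.
  20. (v6 \/ ~v7 \/ ~v2) — v6 is true.
  21. (v5 \/ v6 \/ ~v2) — v5 is true.
  22. (~v1 \/ ~v2 \/ v9) — v9 is true.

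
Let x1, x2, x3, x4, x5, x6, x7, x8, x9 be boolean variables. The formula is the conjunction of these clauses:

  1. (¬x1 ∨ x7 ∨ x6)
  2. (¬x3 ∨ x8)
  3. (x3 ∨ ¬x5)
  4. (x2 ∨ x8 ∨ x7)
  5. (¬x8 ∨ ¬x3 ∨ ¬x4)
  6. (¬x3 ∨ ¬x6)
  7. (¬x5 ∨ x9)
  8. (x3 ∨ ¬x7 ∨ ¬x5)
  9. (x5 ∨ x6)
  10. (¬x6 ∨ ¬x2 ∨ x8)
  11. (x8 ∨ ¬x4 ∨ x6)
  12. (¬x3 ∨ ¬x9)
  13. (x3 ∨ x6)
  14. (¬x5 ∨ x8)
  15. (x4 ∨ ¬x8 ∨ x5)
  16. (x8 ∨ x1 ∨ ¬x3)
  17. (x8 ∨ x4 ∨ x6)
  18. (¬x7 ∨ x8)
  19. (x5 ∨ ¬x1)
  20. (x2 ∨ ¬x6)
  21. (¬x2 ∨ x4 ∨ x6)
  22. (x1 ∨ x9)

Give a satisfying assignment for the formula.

x1=False, x2=True, x3=False, x4=True, x5=False, x6=True, x7=False, x8=True, x9=True

Try x1 = False.
  then x9 is forced to True.
  then x3 is forced to False.
  then x5 is forced to False.
  then x6 is forced to True.
  then x2 is forced to True.
  then x8 is forced to True.
  then x4 is forced to True.
x7 is now unconstrained; take x7 = False.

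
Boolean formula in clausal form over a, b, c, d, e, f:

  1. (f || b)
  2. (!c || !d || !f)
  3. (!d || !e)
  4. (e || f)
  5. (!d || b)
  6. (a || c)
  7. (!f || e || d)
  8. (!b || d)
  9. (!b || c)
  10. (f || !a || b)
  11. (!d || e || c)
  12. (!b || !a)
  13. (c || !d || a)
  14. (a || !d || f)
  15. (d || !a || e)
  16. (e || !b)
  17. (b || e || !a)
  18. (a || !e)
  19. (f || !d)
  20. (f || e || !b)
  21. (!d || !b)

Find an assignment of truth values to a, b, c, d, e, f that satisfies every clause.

Try a = True.
  then b is forced to False.
  then f is forced to True.
  then d is forced to False.
  then e is forced to True.
c is now unconstrained; take c = False.
Every clause has at least one true literal under this assignment.

a=1  b=0  c=0  d=0  e=1  f=1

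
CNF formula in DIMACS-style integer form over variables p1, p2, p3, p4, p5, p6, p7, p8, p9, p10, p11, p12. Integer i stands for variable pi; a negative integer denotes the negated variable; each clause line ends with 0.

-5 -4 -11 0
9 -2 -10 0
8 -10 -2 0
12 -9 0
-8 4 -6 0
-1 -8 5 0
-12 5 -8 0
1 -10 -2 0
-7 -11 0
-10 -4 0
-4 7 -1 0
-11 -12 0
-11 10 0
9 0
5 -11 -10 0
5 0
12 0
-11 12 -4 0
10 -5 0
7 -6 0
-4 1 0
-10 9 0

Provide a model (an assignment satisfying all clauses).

p1 = True  p2 = False  p3 = True  p4 = False  p5 = True  p6 = False  p7 = False  p8 = True  p9 = True  p10 = True  p11 = False  p12 = True

Unit propagation: (p9) forces p9 = True.
The clause (p12) is unit: p12 must be True.
(NOT p11) is a unit clause, so p11 = False.
(p5) is a unit clause, so p5 = True.
The clause (p10) is unit: p10 must be True.
(NOT p4) is a unit clause, so p4 = False.
Pure literal: p1 appears only positively; assign p1 = True.
p2 occurs only negated in the remaining clauses — set p2 = False.
Try p6 = False.
p3, p7, p8 are now unconstrained; take p3 = True, p7 = False, p8 = True.
Every clause has at least one true literal under this assignment.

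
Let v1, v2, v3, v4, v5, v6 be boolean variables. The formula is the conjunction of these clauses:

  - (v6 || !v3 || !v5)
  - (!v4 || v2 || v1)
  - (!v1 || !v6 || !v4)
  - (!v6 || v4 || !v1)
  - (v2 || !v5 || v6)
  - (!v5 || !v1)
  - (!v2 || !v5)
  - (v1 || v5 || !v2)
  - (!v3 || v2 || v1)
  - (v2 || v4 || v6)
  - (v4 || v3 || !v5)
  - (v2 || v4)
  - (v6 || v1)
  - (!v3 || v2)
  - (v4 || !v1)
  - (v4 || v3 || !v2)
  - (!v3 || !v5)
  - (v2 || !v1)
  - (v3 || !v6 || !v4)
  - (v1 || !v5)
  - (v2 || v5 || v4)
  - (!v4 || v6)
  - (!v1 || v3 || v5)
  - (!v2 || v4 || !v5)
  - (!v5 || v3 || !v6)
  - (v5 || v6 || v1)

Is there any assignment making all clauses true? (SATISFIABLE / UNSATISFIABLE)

UNSATISFIABLE

v5 = True:
  propagation gives v1=False; an empty clause results — contradiction.
v5 = False:
  v1 = True:
    propagation gives v4=True, v6=False; an empty clause results — contradiction.
  v1 = False:
    propagation gives v2=False, v4=False; an empty clause results — contradiction.
Every branch closes, so no satisfying assignment exists.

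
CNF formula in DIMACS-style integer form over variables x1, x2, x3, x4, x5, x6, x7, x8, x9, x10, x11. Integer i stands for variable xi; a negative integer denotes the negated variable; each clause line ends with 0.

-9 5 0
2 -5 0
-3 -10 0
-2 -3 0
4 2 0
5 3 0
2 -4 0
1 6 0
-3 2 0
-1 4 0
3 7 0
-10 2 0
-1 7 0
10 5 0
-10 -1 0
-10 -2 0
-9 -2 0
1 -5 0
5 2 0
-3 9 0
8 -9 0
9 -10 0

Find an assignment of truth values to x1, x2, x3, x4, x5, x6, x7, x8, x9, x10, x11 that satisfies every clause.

x7 occurs only positively in the remaining clauses — set x7 = True.
x8 occurs only positively in the remaining clauses — set x8 = True.
Branch on x1: take x1 = True.
  then x4 is forced to True.
  then x2 is forced to True.
  then x3 is forced to False.
  then x5 is forced to True.
  then x10 is forced to False.
  then x9 is forced to False.
x6, x11 are now unconstrained; take x6 = False, x11 = False.
Check each clause:
  1. (x5 OR NOT x9) — x5 is true.
  2. (x2 OR NOT x5) — x2 is true.
  3. (NOT x3 OR NOT x10) — NOT x3 is true.
  4. (NOT x3 OR NOT x2) — NOT x3 is true.
  5. (x2 OR x4) — x2 is true.
  6. (x5 OR x3) — x5 is true.
  7. (NOT x4 OR x2) — x2 is true.
  8. (x1 OR x6) — x1 is true.
  9. (x2 OR NOT x3) — x2 is true.
  10. (NOT x1 OR x4) — x4 is true.
  11. (x7 OR x3) — x7 is true.
  12. (x2 OR NOT x10) — x2 is true.
  13. (NOT x1 OR x7) — x7 is true.
  14. (x5 OR x10) — x5 is true.
  15. (NOT x10 OR NOT x1) — NOT x10 is true.
  16. (NOT x10 OR NOT x2) — NOT x10 is true.
  17. (NOT x9 OR NOT x2) — NOT x9 is true.
  18. (x1 OR NOT x5) — x1 is true.
  19. (x5 OR x2) — x2 is true.
  20. (x9 OR NOT x3) — NOT x3 is true.
  21. (NOT x9 OR x8) — x8 is true.
  22. (NOT x10 OR x9) — NOT x10 is true.

x1 = T  x2 = T  x3 = F  x4 = T  x5 = T  x6 = F  x7 = T  x8 = T  x9 = F  x10 = F  x11 = F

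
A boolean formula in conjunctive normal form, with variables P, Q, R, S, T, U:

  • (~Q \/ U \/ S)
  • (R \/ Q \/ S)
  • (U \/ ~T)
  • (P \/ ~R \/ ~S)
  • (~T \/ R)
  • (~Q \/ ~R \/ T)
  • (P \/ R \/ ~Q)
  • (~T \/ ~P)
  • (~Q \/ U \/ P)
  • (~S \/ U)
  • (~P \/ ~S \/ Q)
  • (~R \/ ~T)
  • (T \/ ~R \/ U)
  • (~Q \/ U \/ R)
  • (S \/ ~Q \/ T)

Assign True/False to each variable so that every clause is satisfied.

P=True  Q=True  R=False  S=True  T=False  U=True

U occurs only positively in the remaining clauses — set U = True.
Try P = True.
  then T is forced to False.
The remaining clauses are satisfied by Q = True, R = False, S = True.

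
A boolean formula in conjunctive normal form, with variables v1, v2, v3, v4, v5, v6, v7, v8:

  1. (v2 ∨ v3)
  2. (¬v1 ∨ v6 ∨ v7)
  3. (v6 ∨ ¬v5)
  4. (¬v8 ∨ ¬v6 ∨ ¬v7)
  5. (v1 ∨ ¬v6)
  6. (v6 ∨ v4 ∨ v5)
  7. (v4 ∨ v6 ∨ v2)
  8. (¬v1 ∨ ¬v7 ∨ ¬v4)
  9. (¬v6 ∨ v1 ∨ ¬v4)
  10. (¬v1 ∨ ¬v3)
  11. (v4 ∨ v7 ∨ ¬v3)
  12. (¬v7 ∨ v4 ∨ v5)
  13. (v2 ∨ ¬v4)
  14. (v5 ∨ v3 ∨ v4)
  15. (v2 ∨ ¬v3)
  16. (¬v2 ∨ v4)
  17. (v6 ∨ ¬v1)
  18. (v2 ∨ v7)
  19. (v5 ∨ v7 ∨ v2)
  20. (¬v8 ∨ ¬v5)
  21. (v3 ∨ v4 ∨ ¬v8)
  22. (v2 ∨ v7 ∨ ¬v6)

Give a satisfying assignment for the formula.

Try v1 = False.
  then v6 is forced to False.
  then v5 is forced to False.
  then v4 is forced to True.
  then v2 is forced to True.
v3, v7, v8 are now unconstrained; take v3 = True, v7 = True, v8 = True.
Every clause has at least one true literal under this assignment.

v1 = F, v2 = T, v3 = T, v4 = T, v5 = F, v6 = F, v7 = T, v8 = T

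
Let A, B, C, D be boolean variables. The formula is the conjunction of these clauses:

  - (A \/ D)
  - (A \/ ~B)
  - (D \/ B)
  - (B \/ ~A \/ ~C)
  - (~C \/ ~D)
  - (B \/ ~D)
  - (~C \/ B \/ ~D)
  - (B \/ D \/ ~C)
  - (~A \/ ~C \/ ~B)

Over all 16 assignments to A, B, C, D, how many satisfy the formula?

2

Satisfying assignments:
  A=1 B=1 C=0 D=0
  A=1 B=1 C=0 D=1
That's 2 in total.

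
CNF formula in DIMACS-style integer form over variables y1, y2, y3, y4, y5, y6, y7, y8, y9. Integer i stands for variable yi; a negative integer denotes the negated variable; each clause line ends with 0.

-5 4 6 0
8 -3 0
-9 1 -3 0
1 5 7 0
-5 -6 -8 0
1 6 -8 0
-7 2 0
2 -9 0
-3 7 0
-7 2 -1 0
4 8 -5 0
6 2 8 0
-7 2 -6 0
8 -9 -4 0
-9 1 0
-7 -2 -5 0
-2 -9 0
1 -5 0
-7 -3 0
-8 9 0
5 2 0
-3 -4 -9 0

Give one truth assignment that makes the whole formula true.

y1=F, y2=T, y3=F, y4=T, y5=F, y6=F, y7=T, y8=F, y9=F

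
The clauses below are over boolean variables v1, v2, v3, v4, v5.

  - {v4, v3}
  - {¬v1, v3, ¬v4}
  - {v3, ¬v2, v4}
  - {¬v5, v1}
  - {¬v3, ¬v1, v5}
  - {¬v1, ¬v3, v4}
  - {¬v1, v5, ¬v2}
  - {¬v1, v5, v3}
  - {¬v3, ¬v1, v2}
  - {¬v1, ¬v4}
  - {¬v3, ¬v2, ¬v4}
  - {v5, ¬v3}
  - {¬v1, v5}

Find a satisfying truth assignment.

Set v1 = False and propagate.
  then v5 is forced to False.
  then v3 is forced to False.
  then v4 is forced to True.
v2 is now unconstrained; take v2 = True.
Check each clause:
  1. {v4, v3} — v4 is true.
  2. {¬v1, v3, ¬v4} — ¬v1 is true.
  3. {v4, ¬v2, v3} — v4 is true.
  4. {v1, ¬v5} — ¬v5 is true.
  5. {¬v3, ¬v1, v5} — ¬v3 is true.
  6. {¬v3, v4, ¬v1} — v4 is true.
  7. {¬v1, ¬v2, v5} — ¬v1 is true.
  8. {v3, v5, ¬v1} — ¬v1 is true.
  9. {¬v1, ¬v3, v2} — v2 is true.
  10. {¬v1, ¬v4} — ¬v1 is true.
  11. {¬v3, ¬v2, ¬v4} — ¬v3 is true.
  12. {v5, ¬v3} — ¬v3 is true.
  13. {v5, ¬v1} — ¬v1 is true.

v1=False  v2=True  v3=False  v4=True  v5=False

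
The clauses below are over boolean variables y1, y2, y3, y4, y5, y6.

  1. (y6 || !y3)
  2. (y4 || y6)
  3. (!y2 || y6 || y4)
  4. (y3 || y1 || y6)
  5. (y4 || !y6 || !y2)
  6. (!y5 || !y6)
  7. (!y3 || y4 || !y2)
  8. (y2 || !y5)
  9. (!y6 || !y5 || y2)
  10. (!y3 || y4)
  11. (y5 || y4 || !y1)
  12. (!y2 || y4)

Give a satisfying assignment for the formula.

y1 = True, y2 = True, y3 = False, y4 = True, y5 = False, y6 = True

Check each clause:
  1. (y6 || !y3) — !y3 is true.
  2. (y4 || y6) — y4 is true.
  3. (y6 || y4 || !y2) — y4 is true.
  4. (y3 || y1 || y6) — y1 is true.
  5. (!y2 || !y6 || y4) — y4 is true.
  6. (!y6 || !y5) — !y5 is true.
  7. (!y2 || y4 || !y3) — y4 is true.
  8. (!y5 || y2) — y2 is true.
  9. (y2 || !y5 || !y6) — y2 is true.
  10. (y4 || !y3) — y4 is true.
  11. (!y1 || y4 || y5) — y4 is true.
  12. (y4 || !y2) — y4 is true.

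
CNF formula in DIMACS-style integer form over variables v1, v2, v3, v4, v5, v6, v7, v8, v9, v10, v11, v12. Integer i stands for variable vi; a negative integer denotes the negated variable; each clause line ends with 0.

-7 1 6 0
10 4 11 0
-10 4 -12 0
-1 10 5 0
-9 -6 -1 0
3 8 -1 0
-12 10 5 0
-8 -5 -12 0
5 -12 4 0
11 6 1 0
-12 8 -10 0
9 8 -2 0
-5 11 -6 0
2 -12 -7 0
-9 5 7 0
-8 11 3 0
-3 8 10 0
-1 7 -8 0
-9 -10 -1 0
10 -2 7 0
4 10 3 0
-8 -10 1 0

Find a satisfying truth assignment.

v1 = True, v2 = True, v3 = True, v4 = False, v5 = False, v6 = False, v7 = True, v8 = True, v9 = False, v10 = True, v11 = False, v12 = False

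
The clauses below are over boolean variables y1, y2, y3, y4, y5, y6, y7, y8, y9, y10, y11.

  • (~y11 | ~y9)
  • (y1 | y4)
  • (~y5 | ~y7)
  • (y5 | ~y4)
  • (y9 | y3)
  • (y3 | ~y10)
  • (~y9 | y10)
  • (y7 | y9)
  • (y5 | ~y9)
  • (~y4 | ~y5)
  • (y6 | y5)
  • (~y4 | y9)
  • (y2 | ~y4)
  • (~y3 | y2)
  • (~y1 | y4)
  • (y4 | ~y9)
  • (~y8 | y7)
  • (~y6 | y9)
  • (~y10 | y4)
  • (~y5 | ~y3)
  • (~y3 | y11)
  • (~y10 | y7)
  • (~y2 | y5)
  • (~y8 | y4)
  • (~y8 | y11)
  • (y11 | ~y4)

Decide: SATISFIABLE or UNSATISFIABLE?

UNSATISFIABLE

y4 = True:
  propagation gives y5=True; an empty clause results — contradiction.
y4 = False:
  propagation gives y1=True; an empty clause results — contradiction.
Every branch closes, so no satisfying assignment exists.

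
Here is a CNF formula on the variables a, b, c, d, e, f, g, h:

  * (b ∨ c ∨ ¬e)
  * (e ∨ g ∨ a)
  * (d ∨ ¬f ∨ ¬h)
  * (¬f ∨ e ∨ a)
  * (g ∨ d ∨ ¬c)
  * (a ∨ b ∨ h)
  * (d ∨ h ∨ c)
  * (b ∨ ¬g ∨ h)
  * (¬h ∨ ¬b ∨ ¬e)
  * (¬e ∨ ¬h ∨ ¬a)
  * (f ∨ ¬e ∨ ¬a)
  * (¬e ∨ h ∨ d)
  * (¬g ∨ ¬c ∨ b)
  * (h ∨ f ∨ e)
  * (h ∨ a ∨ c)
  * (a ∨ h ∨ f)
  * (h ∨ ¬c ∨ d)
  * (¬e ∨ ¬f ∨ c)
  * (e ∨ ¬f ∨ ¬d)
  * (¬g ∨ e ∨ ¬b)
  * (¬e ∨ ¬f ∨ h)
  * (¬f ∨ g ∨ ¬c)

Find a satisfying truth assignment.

Set a = False and propagate.
For the remaining variables, b = False, c = False, d = True, e = False, f = False, g = True, h = True works.

a=0, b=0, c=0, d=1, e=0, f=0, g=1, h=1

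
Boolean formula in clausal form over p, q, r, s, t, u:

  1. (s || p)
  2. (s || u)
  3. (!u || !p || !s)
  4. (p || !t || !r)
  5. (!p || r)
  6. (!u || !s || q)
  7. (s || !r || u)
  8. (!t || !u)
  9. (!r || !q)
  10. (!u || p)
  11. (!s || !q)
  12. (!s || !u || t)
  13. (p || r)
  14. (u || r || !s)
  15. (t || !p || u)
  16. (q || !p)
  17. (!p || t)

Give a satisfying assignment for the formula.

Try p = False.
  then s is forced to True.
  then u is forced to False.
  then q is forced to False.
  then r is forced to True.
  then t is forced to False.
Every clause has at least one true literal under this assignment.

p=False, q=False, r=True, s=True, t=False, u=False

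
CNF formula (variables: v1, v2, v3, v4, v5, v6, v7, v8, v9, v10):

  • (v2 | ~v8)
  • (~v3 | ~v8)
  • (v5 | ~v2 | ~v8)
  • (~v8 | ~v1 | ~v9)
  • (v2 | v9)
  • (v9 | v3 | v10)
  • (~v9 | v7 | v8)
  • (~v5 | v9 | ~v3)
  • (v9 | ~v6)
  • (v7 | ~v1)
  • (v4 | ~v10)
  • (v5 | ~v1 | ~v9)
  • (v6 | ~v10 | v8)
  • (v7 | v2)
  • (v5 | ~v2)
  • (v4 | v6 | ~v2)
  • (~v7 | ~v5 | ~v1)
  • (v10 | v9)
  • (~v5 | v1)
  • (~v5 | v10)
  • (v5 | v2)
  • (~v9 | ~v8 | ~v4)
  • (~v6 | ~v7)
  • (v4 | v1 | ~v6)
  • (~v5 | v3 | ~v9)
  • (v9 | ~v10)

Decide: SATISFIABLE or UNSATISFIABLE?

UNSATISFIABLE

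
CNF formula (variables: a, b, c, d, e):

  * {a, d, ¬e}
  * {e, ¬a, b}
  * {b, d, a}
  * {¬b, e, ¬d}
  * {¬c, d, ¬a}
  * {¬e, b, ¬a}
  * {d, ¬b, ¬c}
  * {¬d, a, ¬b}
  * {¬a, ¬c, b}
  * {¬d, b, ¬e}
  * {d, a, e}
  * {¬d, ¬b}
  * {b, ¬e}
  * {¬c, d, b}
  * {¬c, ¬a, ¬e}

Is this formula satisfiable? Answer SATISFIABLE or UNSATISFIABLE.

SATISFIABLE

Set a = False and propagate.
Try b = False.
  then d is forced to True.
  then e is forced to False.
c is now unconstrained; take c = True.
So a=0  b=0  c=1  d=1  e=0 is a satisfying assignment.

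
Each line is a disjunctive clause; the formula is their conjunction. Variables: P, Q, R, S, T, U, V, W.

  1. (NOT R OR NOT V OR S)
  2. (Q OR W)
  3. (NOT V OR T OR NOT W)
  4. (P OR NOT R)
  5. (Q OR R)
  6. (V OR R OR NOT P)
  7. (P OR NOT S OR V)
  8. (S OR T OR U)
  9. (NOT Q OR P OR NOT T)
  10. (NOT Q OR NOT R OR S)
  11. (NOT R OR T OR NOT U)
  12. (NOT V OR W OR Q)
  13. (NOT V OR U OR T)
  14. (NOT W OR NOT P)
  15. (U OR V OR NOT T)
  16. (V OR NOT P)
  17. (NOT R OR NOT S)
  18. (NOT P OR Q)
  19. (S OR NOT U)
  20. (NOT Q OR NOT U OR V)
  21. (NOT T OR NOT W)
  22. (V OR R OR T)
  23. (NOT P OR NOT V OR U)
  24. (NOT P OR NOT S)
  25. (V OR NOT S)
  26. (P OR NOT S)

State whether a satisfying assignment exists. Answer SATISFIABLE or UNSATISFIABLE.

UNSATISFIABLE

V = True:
  P = True:
    propagation gives W=False, Q=True, U=True, S=True; an empty clause results — contradiction.
  P = False:
    propagation gives R=False, Q=True, T=False, W=False; an empty clause results — contradiction.
V = False:
  propagation gives P=False, R=False, Q=True, S=False; an empty clause results — contradiction.
Every branch closes, so no satisfying assignment exists.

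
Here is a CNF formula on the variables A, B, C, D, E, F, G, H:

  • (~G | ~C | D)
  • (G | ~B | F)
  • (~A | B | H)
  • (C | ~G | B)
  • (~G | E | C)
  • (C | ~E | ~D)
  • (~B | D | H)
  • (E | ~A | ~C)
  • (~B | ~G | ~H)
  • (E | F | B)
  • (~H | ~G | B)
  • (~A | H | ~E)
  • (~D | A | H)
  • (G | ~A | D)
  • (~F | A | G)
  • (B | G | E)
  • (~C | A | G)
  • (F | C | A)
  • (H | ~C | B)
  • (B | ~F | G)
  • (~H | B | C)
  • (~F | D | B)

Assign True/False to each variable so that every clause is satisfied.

Set A = True and propagate.
Try B = True.
For the remaining variables, C = False, D = True, E = False, F = True, G = False, H = True works.

A=T, B=T, C=F, D=T, E=F, F=T, G=F, H=T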